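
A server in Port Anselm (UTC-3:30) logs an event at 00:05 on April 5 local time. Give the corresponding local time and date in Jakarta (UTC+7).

10:35 on Apr 5

In UTC: 00:05 + 3:30 = 03:35 on Apr 5.
Jakarta is UTC+7:00: 03:35 + 7:00 = 10:35 on Apr 5.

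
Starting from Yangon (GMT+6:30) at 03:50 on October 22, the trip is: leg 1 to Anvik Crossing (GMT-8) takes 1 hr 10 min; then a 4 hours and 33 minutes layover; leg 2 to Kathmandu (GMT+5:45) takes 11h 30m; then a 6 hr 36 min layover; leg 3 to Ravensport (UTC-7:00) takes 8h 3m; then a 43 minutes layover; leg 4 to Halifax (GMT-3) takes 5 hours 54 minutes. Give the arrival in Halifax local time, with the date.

08:49 on October 23

Convert departure to UTC: 03:50 − 6:30 = 21:20 UTC on Oct 21.
Add 1 hour and 10 minutes leg 1 → 22:30 UTC.
Add 4 hours 33 minutes layover in Anvik Crossing → 03:03 UTC (Oct 22).
Add 11 hours 30 minutes leg 2 → 14:33 UTC.
Add 6 hours 36 minutes layover in Kathmandu → 21:09 UTC.
Add 8 hours 3 minutes leg 3 → 05:12 UTC (Oct 23).
Add 43 minutes layover in Ravensport → 05:55 UTC.
Add 5 hours 54 minutes leg 4 → 11:49 UTC.
Halifax is UTC−3:00, so local arrival = 11:49 − 3:00 = 08:49 on Oct 23.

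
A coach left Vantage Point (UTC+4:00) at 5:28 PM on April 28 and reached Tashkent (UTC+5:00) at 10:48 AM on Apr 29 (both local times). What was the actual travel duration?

Tashkent is 1:00 ahead of Vantage Point.
Clock-face elapsed time (ignoring zones) is 17 hours 20 minutes.
Actual elapsed = 17 hours 20 minutes − 1:00 = 16 hours 20 minutes.

16 hours 20 minutes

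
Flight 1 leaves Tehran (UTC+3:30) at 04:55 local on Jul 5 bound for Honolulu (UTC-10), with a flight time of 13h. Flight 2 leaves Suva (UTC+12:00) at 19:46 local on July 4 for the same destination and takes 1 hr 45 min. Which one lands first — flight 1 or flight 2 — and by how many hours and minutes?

Flight 1 in UTC: 04:55 − 3:30 = 01:25 on Jul 5.
+13 hours → arrive 14:25 UTC on Jul 5.
Flight 2 in UTC: 19:46 − 12:00 = 07:46 on Jul 4.
+1 hour 45 minutes → arrive 09:31 UTC on Jul 4.
Flight 2 lands earlier by 28 hours 54 minutes.

the second, by 28 hours 54 minutes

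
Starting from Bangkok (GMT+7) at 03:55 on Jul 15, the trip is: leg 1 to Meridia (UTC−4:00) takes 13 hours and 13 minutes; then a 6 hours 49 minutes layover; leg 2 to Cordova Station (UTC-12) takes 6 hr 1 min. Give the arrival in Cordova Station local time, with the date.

10:58 on Jul 15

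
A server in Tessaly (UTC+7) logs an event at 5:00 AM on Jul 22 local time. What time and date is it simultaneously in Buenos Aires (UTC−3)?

In UTC: 5:00 AM − 7:00 = 10:00 PM on Jul 21.
Buenos Aires is UTC−3:00: 10:00 PM − 3:00 = 7:00 PM on Jul 21.

7:00 PM on Jul 21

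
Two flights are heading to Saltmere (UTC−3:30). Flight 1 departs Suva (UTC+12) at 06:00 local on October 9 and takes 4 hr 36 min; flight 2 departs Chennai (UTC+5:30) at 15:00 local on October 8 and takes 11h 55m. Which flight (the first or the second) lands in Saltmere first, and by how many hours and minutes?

Flight 1 in UTC: 06:00 − 12:00 = 18:00 on Oct 8.
+4 hours 36 minutes → arrive 22:36 UTC on Oct 8.
Flight 2 in UTC: 15:00 − 5:30 = 09:30 on Oct 8.
+11 hours and 55 minutes → arrive 21:25 UTC on Oct 8.
Flight 2 lands earlier by 1 hour 11 minutes.

the second, by 1 hour 11 minutes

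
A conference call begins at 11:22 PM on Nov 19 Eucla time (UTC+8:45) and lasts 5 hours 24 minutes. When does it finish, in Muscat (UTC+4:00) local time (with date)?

Convert start to UTC: 11:22 PM − 8:45 = 2:37 PM UTC on Nov 19.
Add 5 hours and 24 minutes duration → 8:01 PM UTC.
Muscat is UTC+4:00, so local end time = 8:01 PM + 4:00 = 12:01 AM on Nov 20.

12:01 AM on Nov 20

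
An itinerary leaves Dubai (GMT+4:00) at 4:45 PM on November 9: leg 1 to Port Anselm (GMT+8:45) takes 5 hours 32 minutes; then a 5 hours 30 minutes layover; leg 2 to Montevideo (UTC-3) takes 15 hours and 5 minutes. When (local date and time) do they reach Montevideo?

11:52 AM on November 10

Convert departure to UTC: 4:45 PM − 4:00 = 12:45 PM UTC on Nov 9.
Add 5 hours and 32 minutes leg 1 → 6:17 PM UTC.
Add 5 hours 30 minutes layover in Port Anselm → 11:47 PM UTC.
Add 15 hours and 5 minutes leg 2 → 2:52 PM UTC (Nov 10).
Montevideo is UTC−3:00, so local arrival = 2:52 PM − 3:00 = 11:52 AM on Nov 10.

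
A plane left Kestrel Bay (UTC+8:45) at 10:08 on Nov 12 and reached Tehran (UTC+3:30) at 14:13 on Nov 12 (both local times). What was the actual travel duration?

9 hours 20 minutes

Tehran is 5:15 behind Kestrel Bay.
Clock-face elapsed time (ignoring zones) is 4 hours 5 minutes.
Actual elapsed = 4 hours 5 minutes + 5:15 = 9 hours 20 minutes.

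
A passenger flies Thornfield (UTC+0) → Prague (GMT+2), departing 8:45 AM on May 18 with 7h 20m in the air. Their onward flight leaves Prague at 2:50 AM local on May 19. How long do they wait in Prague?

Thornfield is at UTC+0, so departure is already 8:45 AM UTC on May 18.
Add 7 hours 20 minutes flight time → 4:05 PM UTC.
Prague is UTC+2:00, so local arrival = 4:05 PM + 2:00 = 6:05 PM on May 18.
Layover = 2:50 AM − 6:05 PM (+1 day) = 8 hours 45 minutes.

8 hours 45 minutes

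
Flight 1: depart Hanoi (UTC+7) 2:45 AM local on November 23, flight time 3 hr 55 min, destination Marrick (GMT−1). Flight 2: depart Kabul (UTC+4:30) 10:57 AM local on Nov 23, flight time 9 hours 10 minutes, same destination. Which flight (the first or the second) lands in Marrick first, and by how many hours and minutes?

Flight 1 in UTC: 2:45 AM − 7:00 = 7:45 PM on Nov 22.
+3 hours 55 minutes → arrive 11:40 PM UTC on Nov 22.
Flight 2 in UTC: 10:57 AM − 4:30 = 6:27 AM on Nov 23.
+9 hours and 10 minutes → arrive 3:37 PM UTC on Nov 23.
Flight 1 lands earlier by 15 hours 57 minutes.

the first, by 15 hours 57 minutes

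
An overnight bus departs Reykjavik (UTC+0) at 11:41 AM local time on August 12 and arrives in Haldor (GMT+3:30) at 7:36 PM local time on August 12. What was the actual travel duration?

4 hours 25 minutes

Departure is already UTC: 11:41 AM on Aug 12.
Arrival in UTC: 7:36 PM − 3:30 = 4:06 PM on Aug 12.
Elapsed = 4:06 PM − 11:41 AM = 4 hours 25 minutes.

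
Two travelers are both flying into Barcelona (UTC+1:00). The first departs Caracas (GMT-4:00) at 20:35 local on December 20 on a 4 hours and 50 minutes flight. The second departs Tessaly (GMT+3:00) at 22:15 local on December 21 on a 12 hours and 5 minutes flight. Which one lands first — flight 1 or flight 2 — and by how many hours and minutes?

Flight 1 in UTC: 20:35 + 4:00 = 00:35 on Dec 21.
+4 hours 50 minutes → arrive 05:25 UTC on Dec 21.
Flight 2 in UTC: 22:15 − 3:00 = 19:15 on Dec 21.
+12 hours 5 minutes → arrive 07:20 UTC on Dec 22.
Flight 1 lands earlier by 25 hours 55 minutes.

the first, by 25 hours 55 minutes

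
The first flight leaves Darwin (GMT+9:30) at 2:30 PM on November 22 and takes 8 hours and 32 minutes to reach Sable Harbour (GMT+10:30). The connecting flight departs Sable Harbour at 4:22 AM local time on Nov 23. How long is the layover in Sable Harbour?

4 hours 20 minutes

Convert departure to UTC: 2:30 PM − 9:30 = 5:00 AM UTC on Nov 22.
Add 8 hours 32 minutes flight time → 1:32 PM UTC.
Sable Harbour is UTC+10:30, so local arrival = 1:32 PM + 10:30 = 12:02 AM on Nov 23.
Layover = 4:22 AM − 12:02 AM = 4 hours 20 minutes.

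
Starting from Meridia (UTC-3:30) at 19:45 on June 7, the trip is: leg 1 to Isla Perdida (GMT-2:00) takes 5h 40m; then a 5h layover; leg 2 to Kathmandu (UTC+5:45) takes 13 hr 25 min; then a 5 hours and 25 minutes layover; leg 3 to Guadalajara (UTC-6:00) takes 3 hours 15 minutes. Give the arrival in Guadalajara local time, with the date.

02:00 on June 9

Convert departure to UTC: 19:45 + 3:30 = 23:15 UTC on Jun 7.
Add 5 hours 40 minutes leg 1 → 04:55 UTC (Jun 8).
Add 5 hours layover in Isla Perdida → 09:55 UTC.
Add 13 hours and 25 minutes leg 2 → 23:20 UTC.
Add 5 hours 25 minutes layover in Kathmandu → 04:45 UTC (Jun 9).
Add 3 hours 15 minutes leg 3 → 08:00 UTC.
Guadalajara is UTC−6:00, so local arrival = 08:00 − 6:00 = 02:00 on Jun 9.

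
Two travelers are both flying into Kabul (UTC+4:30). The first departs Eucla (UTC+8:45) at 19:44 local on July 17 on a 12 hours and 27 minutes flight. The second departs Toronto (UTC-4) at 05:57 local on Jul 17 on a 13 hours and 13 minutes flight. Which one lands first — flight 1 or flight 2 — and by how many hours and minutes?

the second, by 16 minutes

Flight 1 in UTC: 19:44 − 8:45 = 10:59 on Jul 17.
+12 hours 27 minutes → arrive 23:26 UTC on Jul 17.
Flight 2 in UTC: 05:57 + 4:00 = 09:57 on Jul 17.
+13 hours and 13 minutes → arrive 23:10 UTC on Jul 17.
Flight 2 lands earlier by 16 minutes.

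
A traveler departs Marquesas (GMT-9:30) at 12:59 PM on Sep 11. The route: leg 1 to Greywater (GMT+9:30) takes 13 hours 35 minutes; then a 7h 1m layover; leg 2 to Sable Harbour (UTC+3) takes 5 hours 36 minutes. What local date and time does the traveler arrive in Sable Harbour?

Convert departure to UTC: 12:59 PM + 9:30 = 10:29 PM UTC on Sep 11.
Add 13 hours and 35 minutes leg 1 → 12:04 PM UTC (Sep 12).
Add 7 hours and 1 minute layover in Greywater → 7:05 PM UTC.
Add 5 hours 36 minutes leg 2 → 12:41 AM UTC (Sep 13).
Sable Harbour is UTC+3:00, so local arrival = 12:41 AM + 3:00 = 3:41 AM on Sep 13.

3:41 AM on Sep 13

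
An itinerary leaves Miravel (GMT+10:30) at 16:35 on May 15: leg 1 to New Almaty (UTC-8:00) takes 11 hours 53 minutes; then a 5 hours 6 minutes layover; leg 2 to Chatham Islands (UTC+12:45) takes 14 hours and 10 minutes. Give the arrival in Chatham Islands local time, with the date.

Convert departure to UTC: 16:35 − 10:30 = 06:05 UTC on May 15.
Add 11 hours 53 minutes leg 1 → 17:58 UTC.
Add 5 hours 6 minutes layover in New Almaty → 23:04 UTC.
Add 14 hours 10 minutes leg 2 → 13:14 UTC (May 16).
Chatham Islands is UTC+12:45, so local arrival = 13:14 + 12:45 = 01:59 on May 17.

01:59 on May 17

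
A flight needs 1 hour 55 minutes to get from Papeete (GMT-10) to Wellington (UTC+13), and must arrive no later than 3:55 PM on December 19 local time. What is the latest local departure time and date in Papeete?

Target arrival in UTC: 3:55 PM − 13:00 = 2:55 AM on Dec 19.
Subtract 1 hour 55 minutes → departure 1:00 AM UTC on Dec 19.
Papeete is UTC−10:00: 1:00 AM − 10:00 = 3:00 PM on Dec 18.

3:00 PM on December 18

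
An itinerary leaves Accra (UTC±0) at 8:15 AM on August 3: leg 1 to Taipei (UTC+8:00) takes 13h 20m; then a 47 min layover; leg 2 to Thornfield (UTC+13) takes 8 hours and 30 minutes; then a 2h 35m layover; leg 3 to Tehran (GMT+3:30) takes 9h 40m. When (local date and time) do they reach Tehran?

10:37 PM on August 4

Accra is at UTC+0, so departure is already 8:15 AM UTC on Aug 3.
Add 13 hours and 20 minutes leg 1 → 9:35 PM UTC.
Add 47 minutes layover in Taipei → 10:22 PM UTC.
Add 8 hours 30 minutes leg 2 → 6:52 AM UTC (Aug 4).
Add 2 hours and 35 minutes layover in Thornfield → 9:27 AM UTC.
Add 9 hours and 40 minutes leg 3 → 7:07 PM UTC.
Tehran is UTC+3:30, so local arrival = 7:07 PM + 3:30 = 10:37 PM on Aug 4.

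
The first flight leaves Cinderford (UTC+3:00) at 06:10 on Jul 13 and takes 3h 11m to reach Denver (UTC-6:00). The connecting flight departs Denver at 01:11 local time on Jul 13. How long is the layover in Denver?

Convert departure to UTC: 06:10 − 3:00 = 03:10 UTC on Jul 13.
Add 3 hours 11 minutes flight time → 06:21 UTC.
Denver is UTC−6:00, so local arrival = 06:21 − 6:00 = 00:21 on Jul 13.
Layover = 01:11 − 00:21 = 50 minutes.

50 minutes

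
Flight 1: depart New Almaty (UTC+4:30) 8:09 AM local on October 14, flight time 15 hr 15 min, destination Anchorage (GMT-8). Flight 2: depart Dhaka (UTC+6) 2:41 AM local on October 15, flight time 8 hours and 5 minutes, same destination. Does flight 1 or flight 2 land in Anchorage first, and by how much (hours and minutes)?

the first, by 9 hours 52 minutes

Flight 1 in UTC: 8:09 AM − 4:30 = 3:39 AM on Oct 14.
+15 hours 15 minutes → arrive 6:54 PM UTC on Oct 14.
Flight 2 in UTC: 2:41 AM − 6:00 = 8:41 PM on Oct 14.
+8 hours and 5 minutes → arrive 4:46 AM UTC on Oct 15.
Flight 1 lands earlier by 9 hours 52 minutes.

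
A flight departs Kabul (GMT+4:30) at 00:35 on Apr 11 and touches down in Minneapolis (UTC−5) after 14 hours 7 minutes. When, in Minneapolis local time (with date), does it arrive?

05:12 on April 11

Convert departure to UTC: 00:35 − 4:30 = 20:05 UTC on Apr 10.
Add 14 hours and 7 minutes travel time → 10:12 UTC (Apr 11).
Minneapolis is UTC−5:00, so local arrival = 10:12 − 5:00 = 05:12 on Apr 11.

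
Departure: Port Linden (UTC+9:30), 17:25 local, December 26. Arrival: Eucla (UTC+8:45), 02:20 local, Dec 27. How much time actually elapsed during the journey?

9 hours 40 minutes

Departure in UTC: 17:25 − 9:30 = 07:55 on Dec 26.
Arrival in UTC: 02:20 − 8:45 = 17:35 on Dec 26.
Elapsed = 17:35 − 07:55 = 9 hours 40 minutes.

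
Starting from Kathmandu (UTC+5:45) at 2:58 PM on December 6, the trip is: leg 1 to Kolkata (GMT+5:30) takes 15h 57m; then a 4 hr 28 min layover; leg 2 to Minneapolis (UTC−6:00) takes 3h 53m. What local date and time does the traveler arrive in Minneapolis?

3:31 AM on December 7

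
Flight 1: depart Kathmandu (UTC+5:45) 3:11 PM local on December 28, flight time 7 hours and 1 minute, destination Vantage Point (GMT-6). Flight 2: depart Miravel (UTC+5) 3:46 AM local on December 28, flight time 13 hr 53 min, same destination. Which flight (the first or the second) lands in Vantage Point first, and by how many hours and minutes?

the second, by 3 hours 48 minutes

Flight 1 in UTC: 3:11 PM − 5:45 = 9:26 AM on Dec 28.
+7 hours 1 minute → arrive 4:27 PM UTC on Dec 28.
Flight 2 in UTC: 3:46 AM − 5:00 = 10:46 PM on Dec 27.
+13 hours 53 minutes → arrive 12:39 PM UTC on Dec 28.
Flight 2 lands earlier by 3 hours 48 minutes.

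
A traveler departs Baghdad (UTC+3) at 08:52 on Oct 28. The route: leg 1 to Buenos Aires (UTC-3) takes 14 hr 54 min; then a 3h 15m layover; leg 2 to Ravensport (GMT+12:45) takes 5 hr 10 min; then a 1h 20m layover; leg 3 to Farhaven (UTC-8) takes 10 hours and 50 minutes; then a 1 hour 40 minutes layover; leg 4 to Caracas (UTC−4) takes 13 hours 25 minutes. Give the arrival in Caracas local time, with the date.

Convert departure to UTC: 08:52 − 3:00 = 05:52 UTC on Oct 28.
Add 14 hours 54 minutes leg 1 → 20:46 UTC.
Add 3 hours and 15 minutes layover in Buenos Aires → 00:01 UTC (Oct 29).
Add 5 hours and 10 minutes leg 2 → 05:11 UTC.
Add 1 hour and 20 minutes layover in Ravensport → 06:31 UTC.
Add 10 hours 50 minutes leg 3 → 17:21 UTC.
Add 1 hour 40 minutes layover in Farhaven → 19:01 UTC.
Add 13 hours and 25 minutes leg 4 → 08:26 UTC (Oct 30).
Caracas is UTC−4:00, so local arrival = 08:26 − 4:00 = 04:26 on Oct 30.

04:26 on October 30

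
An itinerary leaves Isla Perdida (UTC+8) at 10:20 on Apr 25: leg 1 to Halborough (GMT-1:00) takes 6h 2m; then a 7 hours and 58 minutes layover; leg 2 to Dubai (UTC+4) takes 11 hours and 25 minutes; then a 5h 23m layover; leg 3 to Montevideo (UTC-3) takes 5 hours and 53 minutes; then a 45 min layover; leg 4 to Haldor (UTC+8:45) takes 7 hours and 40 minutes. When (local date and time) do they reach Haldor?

Convert departure to UTC: 10:20 − 8:00 = 02:20 UTC on Apr 25.
Add 6 hours and 2 minutes leg 1 → 08:22 UTC.
Add 7 hours and 58 minutes layover in Halborough → 16:20 UTC.
Add 11 hours and 25 minutes leg 2 → 03:45 UTC (Apr 26).
Add 5 hours 23 minutes layover in Dubai → 09:08 UTC.
Add 5 hours 53 minutes leg 3 → 15:01 UTC.
Add 45 minutes layover in Montevideo → 15:46 UTC.
Add 7 hours and 40 minutes leg 4 → 23:26 UTC.
Haldor is UTC+8:45, so local arrival = 23:26 + 8:45 = 08:11 on Apr 27.

08:11 on April 27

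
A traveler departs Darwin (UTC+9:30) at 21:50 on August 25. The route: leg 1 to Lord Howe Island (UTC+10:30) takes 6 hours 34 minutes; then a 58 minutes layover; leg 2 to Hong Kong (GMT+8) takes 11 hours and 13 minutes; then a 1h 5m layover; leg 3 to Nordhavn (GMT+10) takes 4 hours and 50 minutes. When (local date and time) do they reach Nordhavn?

Convert departure to UTC: 21:50 − 9:30 = 12:20 UTC on Aug 25.
Add 6 hours 34 minutes leg 1 → 18:54 UTC.
Add 58 minutes layover in Lord Howe Island → 19:52 UTC.
Add 11 hours and 13 minutes leg 2 → 07:05 UTC (Aug 26).
Add 1 hour and 5 minutes layover in Hong Kong → 08:10 UTC.
Add 4 hours 50 minutes leg 3 → 13:00 UTC.
Nordhavn is UTC+10:00, so local arrival = 13:00 + 10:00 = 23:00 on Aug 26.

23:00 on Aug 26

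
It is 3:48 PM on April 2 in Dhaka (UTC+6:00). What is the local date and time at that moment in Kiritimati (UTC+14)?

11:48 PM on April 2

Kiritimati is 8:00 ahead of Dhaka.
Shift by the zone difference: 3:48 PM + 8:00 = 11:48 PM on Apr 2 in Kiritimati.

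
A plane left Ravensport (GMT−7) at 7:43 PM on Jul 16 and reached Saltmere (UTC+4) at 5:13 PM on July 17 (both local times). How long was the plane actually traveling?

Departure in UTC: 7:43 PM + 7:00 = 2:43 AM on Jul 17.
Arrival in UTC: 5:13 PM − 4:00 = 1:13 PM on Jul 17.
Elapsed = 1:13 PM − 2:43 AM = 10 hours 30 minutes.

10 hours 30 minutes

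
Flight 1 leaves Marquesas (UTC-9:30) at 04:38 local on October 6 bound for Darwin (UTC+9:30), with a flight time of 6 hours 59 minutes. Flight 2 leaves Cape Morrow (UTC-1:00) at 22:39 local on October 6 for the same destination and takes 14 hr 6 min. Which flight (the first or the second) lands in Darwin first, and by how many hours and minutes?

the first, by 16 hours 38 minutes

Flight 1 in UTC: 04:38 + 9:30 = 14:08 on Oct 6.
+6 hours 59 minutes → arrive 21:07 UTC on Oct 6.
Flight 2 in UTC: 22:39 + 1:00 = 23:39 on Oct 6.
+14 hours 6 minutes → arrive 13:45 UTC on Oct 7.
Flight 1 lands earlier by 16 hours 38 minutes.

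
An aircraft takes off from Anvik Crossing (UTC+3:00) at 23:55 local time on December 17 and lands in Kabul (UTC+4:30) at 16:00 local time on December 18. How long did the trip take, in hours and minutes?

14 hours 35 minutes

Kabul is 1:30 ahead of Anvik Crossing.
Clock-face elapsed time (ignoring zones) is 16 hours 5 minutes.
Actual elapsed = 16 hours 5 minutes − 1:30 = 14 hours 35 minutes.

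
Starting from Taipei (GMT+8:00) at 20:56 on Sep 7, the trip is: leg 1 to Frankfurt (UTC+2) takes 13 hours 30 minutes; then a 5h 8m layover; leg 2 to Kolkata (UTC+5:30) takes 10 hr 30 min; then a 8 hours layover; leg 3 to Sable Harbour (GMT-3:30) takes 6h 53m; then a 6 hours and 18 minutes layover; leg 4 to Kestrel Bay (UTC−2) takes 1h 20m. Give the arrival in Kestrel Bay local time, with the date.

14:35 on Sep 9

Convert departure to UTC: 20:56 − 8:00 = 12:56 UTC on Sep 7.
Add 13 hours and 30 minutes leg 1 → 02:26 UTC (Sep 8).
Add 5 hours 8 minutes layover in Frankfurt → 07:34 UTC.
Add 10 hours 30 minutes leg 2 → 18:04 UTC.
Add 8 hours layover in Kolkata → 02:04 UTC (Sep 9).
Add 6 hours and 53 minutes leg 3 → 08:57 UTC.
Add 6 hours 18 minutes layover in Sable Harbour → 15:15 UTC.
Add 1 hour 20 minutes leg 4 → 16:35 UTC.
Kestrel Bay is UTC−2:00, so local arrival = 16:35 − 2:00 = 14:35 on Sep 9.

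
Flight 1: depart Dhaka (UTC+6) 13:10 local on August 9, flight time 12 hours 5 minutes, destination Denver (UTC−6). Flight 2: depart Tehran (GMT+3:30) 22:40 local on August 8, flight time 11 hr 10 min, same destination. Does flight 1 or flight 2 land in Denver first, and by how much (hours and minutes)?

the second, by 12 hours 55 minutes

Flight 1 in UTC: 13:10 − 6:00 = 07:10 on Aug 9.
+12 hours 5 minutes → arrive 19:15 UTC on Aug 9.
Flight 2 in UTC: 22:40 − 3:30 = 19:10 on Aug 8.
+11 hours 10 minutes → arrive 06:20 UTC on Aug 9.
Flight 2 lands earlier by 12 hours 55 minutes.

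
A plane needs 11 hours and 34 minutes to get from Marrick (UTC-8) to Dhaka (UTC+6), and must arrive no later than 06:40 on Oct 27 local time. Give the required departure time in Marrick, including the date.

Target arrival in UTC: 06:40 − 6:00 = 00:40 on Oct 27.
Subtract 11 hours and 34 minutes → departure 13:06 UTC on Oct 26.
Marrick is UTC−8:00: 13:06 − 8:00 = 05:06 on Oct 26.

05:06 on October 26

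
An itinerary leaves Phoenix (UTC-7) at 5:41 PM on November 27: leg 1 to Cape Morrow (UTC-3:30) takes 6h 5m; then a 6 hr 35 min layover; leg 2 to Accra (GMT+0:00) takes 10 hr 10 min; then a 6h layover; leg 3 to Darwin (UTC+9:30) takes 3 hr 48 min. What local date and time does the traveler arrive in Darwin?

6:49 PM on Nov 29

Convert departure to UTC: 5:41 PM + 7:00 = 12:41 AM UTC on Nov 28.
Add 6 hours and 5 minutes leg 1 → 6:46 AM UTC.
Add 6 hours 35 minutes layover in Cape Morrow → 1:21 PM UTC.
Add 10 hours 10 minutes leg 2 → 11:31 PM UTC.
Add 6 hours layover in Accra → 5:31 AM UTC (Nov 29).
Add 3 hours and 48 minutes leg 3 → 9:19 AM UTC.
Darwin is UTC+9:30, so local arrival = 9:19 AM + 9:30 = 6:49 PM on Nov 29.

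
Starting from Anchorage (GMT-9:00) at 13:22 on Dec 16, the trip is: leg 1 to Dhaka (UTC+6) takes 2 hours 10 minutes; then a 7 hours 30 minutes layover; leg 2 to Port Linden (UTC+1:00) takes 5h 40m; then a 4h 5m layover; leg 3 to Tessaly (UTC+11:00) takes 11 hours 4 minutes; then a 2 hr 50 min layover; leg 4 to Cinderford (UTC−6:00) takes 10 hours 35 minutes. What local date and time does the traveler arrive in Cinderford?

Convert departure to UTC: 13:22 + 9:00 = 22:22 UTC on Dec 16.
Add 2 hours and 10 minutes leg 1 → 00:32 UTC (Dec 17).
Add 7 hours and 30 minutes layover in Dhaka → 08:02 UTC.
Add 5 hours 40 minutes leg 2 → 13:42 UTC.
Add 4 hours and 5 minutes layover in Port Linden → 17:47 UTC.
Add 11 hours and 4 minutes leg 3 → 04:51 UTC (Dec 18).
Add 2 hours and 50 minutes layover in Tessaly → 07:41 UTC.
Add 10 hours and 35 minutes leg 4 → 18:16 UTC.
Cinderford is UTC−6:00, so local arrival = 18:16 − 6:00 = 12:16 on Dec 18.

12:16 on December 18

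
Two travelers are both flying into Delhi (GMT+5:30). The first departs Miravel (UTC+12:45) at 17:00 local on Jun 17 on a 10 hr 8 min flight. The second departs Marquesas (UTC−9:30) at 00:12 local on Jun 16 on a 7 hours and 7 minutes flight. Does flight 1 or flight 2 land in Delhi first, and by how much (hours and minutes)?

the second, by 21 hours 34 minutes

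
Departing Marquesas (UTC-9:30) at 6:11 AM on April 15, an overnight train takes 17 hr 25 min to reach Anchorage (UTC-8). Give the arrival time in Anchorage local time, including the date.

Convert departure to UTC: 6:11 AM + 9:30 = 3:41 PM UTC on Apr 15.
Add 17 hours and 25 minutes travel time → 9:06 AM UTC (Apr 16).
Anchorage is UTC−8:00, so local arrival = 9:06 AM − 8:00 = 1:06 AM on Apr 16.

1:06 AM on April 16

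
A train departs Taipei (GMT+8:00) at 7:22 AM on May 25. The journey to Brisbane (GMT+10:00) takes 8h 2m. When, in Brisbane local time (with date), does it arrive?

5:24 PM on May 25

Convert departure to UTC: 7:22 AM − 8:00 = 11:22 PM UTC on May 24.
Add 8 hours and 2 minutes travel time → 7:24 AM UTC (May 25).
Brisbane is UTC+10:00, so local arrival = 7:24 AM + 10:00 = 5:24 PM on May 25.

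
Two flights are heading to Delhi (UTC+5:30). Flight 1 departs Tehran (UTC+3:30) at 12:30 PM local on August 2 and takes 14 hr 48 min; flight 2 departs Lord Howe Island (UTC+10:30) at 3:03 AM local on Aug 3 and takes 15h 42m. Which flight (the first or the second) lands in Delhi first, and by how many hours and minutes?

the first, by 8 hours 27 minutes

Flight 1 in UTC: 12:30 PM − 3:30 = 9:00 AM on Aug 2.
+14 hours and 48 minutes → arrive 11:48 PM UTC on Aug 2.
Flight 2 in UTC: 3:03 AM − 10:30 = 4:33 PM on Aug 2.
+15 hours 42 minutes → arrive 8:15 AM UTC on Aug 3.
Flight 1 lands earlier by 8 hours 27 minutes.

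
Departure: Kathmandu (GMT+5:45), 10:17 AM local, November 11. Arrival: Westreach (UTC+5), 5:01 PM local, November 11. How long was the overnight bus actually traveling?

7 hours 29 minutes

Westreach is 0:45 behind Kathmandu.
Clock-face elapsed time (ignoring zones) is 6 hours 44 minutes.
Actual elapsed = 6 hours 44 minutes + 0:45 = 7 hours 29 minutes.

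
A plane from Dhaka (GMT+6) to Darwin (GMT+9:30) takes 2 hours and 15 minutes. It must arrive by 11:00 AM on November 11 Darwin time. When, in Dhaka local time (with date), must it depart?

Target arrival in UTC: 11:00 AM − 9:30 = 1:30 AM on Nov 11.
Subtract 2 hours 15 minutes → departure 11:15 PM UTC on Nov 10.
Dhaka is UTC+6:00: 11:15 PM + 6:00 = 5:15 AM on Nov 11.

5:15 AM on November 11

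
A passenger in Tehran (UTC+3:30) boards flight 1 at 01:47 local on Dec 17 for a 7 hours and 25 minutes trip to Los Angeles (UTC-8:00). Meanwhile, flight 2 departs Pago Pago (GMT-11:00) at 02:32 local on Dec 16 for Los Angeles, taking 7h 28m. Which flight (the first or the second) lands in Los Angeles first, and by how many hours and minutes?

Flight 1 in UTC: 01:47 − 3:30 = 22:17 on Dec 16.
+7 hours 25 minutes → arrive 05:42 UTC on Dec 17.
Flight 2 in UTC: 02:32 + 11:00 = 13:32 on Dec 16.
+7 hours 28 minutes → arrive 21:00 UTC on Dec 16.
Flight 2 lands earlier by 8 hours 42 minutes.

the second, by 8 hours 42 minutes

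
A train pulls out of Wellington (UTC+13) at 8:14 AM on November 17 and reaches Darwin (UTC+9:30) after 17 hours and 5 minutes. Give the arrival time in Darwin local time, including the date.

9:49 PM on November 17

Convert departure to UTC: 8:14 AM − 13:00 = 7:14 PM UTC on Nov 16.
Add 17 hours 5 minutes travel time → 12:19 PM UTC (Nov 17).
Darwin is UTC+9:30, so local arrival = 12:19 PM + 9:30 = 9:49 PM on Nov 17.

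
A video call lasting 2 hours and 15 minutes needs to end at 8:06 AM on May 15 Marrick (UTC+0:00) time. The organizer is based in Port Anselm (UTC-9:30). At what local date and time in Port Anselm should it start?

8:21 PM on May 14

Target end time is already UTC: 8:06 AM on May 15.
Subtract 2 hours and 15 minutes → start 5:51 AM UTC on May 15.
Port Anselm is UTC−9:30: 5:51 AM − 9:30 = 8:21 PM on May 14.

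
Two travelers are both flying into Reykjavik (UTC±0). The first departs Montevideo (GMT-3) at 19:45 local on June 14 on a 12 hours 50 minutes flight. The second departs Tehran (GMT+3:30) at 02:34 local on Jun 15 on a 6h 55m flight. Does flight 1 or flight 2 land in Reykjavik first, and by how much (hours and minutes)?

the second, by 5 hours 36 minutes

Flight 1 in UTC: 19:45 + 3:00 = 22:45 on Jun 14.
+12 hours and 50 minutes → arrive 11:35 UTC on Jun 15.
Flight 2 in UTC: 02:34 − 3:30 = 23:04 on Jun 14.
+6 hours and 55 minutes → arrive 05:59 UTC on Jun 15.
Flight 2 lands earlier by 5 hours 36 minutes.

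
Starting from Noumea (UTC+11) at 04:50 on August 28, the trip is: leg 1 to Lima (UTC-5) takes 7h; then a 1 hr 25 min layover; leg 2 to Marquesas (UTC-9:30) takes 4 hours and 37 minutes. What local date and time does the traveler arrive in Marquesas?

21:22 on August 27

Convert departure to UTC: 04:50 − 11:00 = 17:50 UTC on Aug 27.
Add 7 hours leg 1 → 00:50 UTC (Aug 28).
Add 1 hour and 25 minutes layover in Lima → 02:15 UTC.
Add 4 hours 37 minutes leg 2 → 06:52 UTC.
Marquesas is UTC−9:30, so local arrival = 06:52 − 9:30 = 21:22 on Aug 27.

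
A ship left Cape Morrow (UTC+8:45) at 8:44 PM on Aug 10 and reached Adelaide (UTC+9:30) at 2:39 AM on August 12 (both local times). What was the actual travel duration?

29 hours 10 minutes

Adelaide is 0:45 ahead of Cape Morrow.
Clock-face elapsed time (ignoring zones) is 29 hours 55 minutes.
Actual elapsed = 29 hours 55 minutes − 0:45 = 29 hours 10 minutes.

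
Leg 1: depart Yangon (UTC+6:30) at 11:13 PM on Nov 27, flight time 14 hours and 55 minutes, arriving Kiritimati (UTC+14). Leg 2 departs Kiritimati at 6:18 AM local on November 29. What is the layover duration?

8 hours 40 minutes

Convert departure to UTC: 11:13 PM − 6:30 = 4:43 PM UTC on Nov 27.
Add 14 hours and 55 minutes flight time → 7:38 AM UTC (Nov 28).
Kiritimati is UTC+14:00, so local arrival = 7:38 AM + 14:00 = 9:38 PM on Nov 28.
Layover = 6:18 AM − 9:38 PM (+1 day) = 8 hours 40 minutes.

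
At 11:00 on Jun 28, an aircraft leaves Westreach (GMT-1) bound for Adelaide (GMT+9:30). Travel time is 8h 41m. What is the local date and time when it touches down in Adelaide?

06:11 on June 29

Convert departure to UTC: 11:00 + 1:00 = 12:00 UTC on Jun 28.
Add 8 hours and 41 minutes travel time → 20:41 UTC.
Adelaide is UTC+9:30, so local arrival = 20:41 + 9:30 = 06:11 on Jun 29.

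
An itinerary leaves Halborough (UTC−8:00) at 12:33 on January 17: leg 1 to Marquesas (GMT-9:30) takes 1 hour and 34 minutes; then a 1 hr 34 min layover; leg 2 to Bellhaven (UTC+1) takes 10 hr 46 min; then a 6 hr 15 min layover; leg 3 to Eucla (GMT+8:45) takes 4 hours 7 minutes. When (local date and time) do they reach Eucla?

05:34 on Jan 19

Convert departure to UTC: 12:33 + 8:00 = 20:33 UTC on Jan 17.
Add 1 hour 34 minutes leg 1 → 22:07 UTC.
Add 1 hour 34 minutes layover in Marquesas → 23:41 UTC.
Add 10 hours 46 minutes leg 2 → 10:27 UTC (Jan 18).
Add 6 hours and 15 minutes layover in Bellhaven → 16:42 UTC.
Add 4 hours and 7 minutes leg 3 → 20:49 UTC.
Eucla is UTC+8:45, so local arrival = 20:49 + 8:45 = 05:34 on Jan 19.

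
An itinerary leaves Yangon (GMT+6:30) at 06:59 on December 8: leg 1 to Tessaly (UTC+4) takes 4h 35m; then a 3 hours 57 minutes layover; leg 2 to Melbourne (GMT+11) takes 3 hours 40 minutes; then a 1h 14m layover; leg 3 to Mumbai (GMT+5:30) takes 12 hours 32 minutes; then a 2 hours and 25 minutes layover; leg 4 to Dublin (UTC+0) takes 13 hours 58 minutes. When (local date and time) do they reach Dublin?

18:50 on December 9

Convert departure to UTC: 06:59 − 6:30 = 00:29 UTC on Dec 8.
Add 4 hours and 35 minutes leg 1 → 05:04 UTC.
Add 3 hours and 57 minutes layover in Tessaly → 09:01 UTC.
Add 3 hours and 40 minutes leg 2 → 12:41 UTC.
Add 1 hour 14 minutes layover in Melbourne → 13:55 UTC.
Add 12 hours and 32 minutes leg 3 → 02:27 UTC (Dec 9).
Add 2 hours and 25 minutes layover in Mumbai → 04:52 UTC.
Add 13 hours and 58 minutes leg 4 → 18:50 UTC.
Dublin is UTC+0, so local arrival is the same: 18:50 on Dec 9.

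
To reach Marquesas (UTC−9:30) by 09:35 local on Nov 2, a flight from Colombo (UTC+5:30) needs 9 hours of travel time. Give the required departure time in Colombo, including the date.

15:35 on November 2

Target arrival in UTC: 09:35 + 9:30 = 19:05 on Nov 2.
Subtract 9 hours → departure 10:05 UTC on Nov 2.
Colombo is UTC+5:30: 10:05 + 5:30 = 15:35 on Nov 2.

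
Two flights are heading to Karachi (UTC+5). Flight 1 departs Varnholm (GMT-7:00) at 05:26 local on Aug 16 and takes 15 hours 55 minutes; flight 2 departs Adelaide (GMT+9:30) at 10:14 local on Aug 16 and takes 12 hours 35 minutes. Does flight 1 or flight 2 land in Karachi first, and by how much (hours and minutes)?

the second, by 15 hours 2 minutes

Flight 1 in UTC: 05:26 + 7:00 = 12:26 on Aug 16.
+15 hours and 55 minutes → arrive 04:21 UTC on Aug 17.
Flight 2 in UTC: 10:14 − 9:30 = 00:44 on Aug 16.
+12 hours 35 minutes → arrive 13:19 UTC on Aug 16.
Flight 2 lands earlier by 15 hours 2 minutes.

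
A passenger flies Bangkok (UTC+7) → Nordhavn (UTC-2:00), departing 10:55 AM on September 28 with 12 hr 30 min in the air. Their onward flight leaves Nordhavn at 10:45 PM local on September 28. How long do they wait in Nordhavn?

Convert departure to UTC: 10:55 AM − 7:00 = 3:55 AM UTC on Sep 28.
Add 12 hours 30 minutes flight time → 4:25 PM UTC.
Nordhavn is UTC−2:00, so local arrival = 4:25 PM − 2:00 = 2:25 PM on Sep 28.
Layover = 10:45 PM − 2:25 PM = 8 hours 20 minutes.

8 hours 20 minutes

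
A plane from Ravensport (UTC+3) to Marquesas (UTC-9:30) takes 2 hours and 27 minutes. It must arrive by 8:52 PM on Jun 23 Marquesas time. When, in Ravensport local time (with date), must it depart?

6:55 AM on June 24

Target arrival in UTC: 8:52 PM + 9:30 = 6:22 AM on Jun 24.
Subtract 2 hours and 27 minutes → departure 3:55 AM UTC on Jun 24.
Ravensport is UTC+3:00: 3:55 AM + 3:00 = 6:55 AM on Jun 24.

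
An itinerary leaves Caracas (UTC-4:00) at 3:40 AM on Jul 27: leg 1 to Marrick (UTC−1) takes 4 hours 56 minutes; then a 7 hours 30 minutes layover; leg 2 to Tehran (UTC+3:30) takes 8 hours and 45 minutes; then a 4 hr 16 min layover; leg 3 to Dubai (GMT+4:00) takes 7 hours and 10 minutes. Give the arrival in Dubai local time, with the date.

Convert departure to UTC: 3:40 AM + 4:00 = 7:40 AM UTC on Jul 27.
Add 4 hours 56 minutes leg 1 → 12:36 PM UTC.
Add 7 hours and 30 minutes layover in Marrick → 8:06 PM UTC.
Add 8 hours 45 minutes leg 2 → 4:51 AM UTC (Jul 28).
Add 4 hours and 16 minutes layover in Tehran → 9:07 AM UTC.
Add 7 hours and 10 minutes leg 3 → 4:17 PM UTC.
Dubai is UTC+4:00, so local arrival = 4:17 PM + 4:00 = 8:17 PM on Jul 28.

8:17 PM on July 28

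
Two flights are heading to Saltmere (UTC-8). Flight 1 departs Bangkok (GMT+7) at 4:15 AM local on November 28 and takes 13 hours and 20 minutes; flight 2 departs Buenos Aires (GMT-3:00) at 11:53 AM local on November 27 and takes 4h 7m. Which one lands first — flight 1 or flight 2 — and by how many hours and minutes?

Flight 1 in UTC: 4:15 AM − 7:00 = 9:15 PM on Nov 27.
+13 hours 20 minutes → arrive 10:35 AM UTC on Nov 28.
Flight 2 in UTC: 11:53 AM + 3:00 = 2:53 PM on Nov 27.
+4 hours and 7 minutes → arrive 7:00 PM UTC on Nov 27.
Flight 2 lands earlier by 15 hours 35 minutes.

the second, by 15 hours 35 minutes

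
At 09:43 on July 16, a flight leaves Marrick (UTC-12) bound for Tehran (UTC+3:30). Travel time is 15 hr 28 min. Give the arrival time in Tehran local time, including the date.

16:41 on July 17

Tehran is 15:30 ahead of Marrick.
After 15 hours 28 minutes it is 01:11 (Jul 17) in Marrick.
Shift by the zone difference: 01:11 + 15:30 = 16:41 on Jul 17 in Tehran.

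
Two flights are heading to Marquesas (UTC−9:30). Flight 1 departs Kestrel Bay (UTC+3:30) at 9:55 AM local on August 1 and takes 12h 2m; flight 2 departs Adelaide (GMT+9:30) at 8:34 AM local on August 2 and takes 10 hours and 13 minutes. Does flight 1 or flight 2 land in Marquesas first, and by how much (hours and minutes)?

the first, by 14 hours 50 minutes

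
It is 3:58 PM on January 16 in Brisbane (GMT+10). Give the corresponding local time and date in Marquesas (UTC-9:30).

Marquesas is 19:30 behind Brisbane.
Shift by the zone difference: 3:58 PM − 19:30 = 8:28 PM on Jan 15 in Marquesas.

8:28 PM on January 15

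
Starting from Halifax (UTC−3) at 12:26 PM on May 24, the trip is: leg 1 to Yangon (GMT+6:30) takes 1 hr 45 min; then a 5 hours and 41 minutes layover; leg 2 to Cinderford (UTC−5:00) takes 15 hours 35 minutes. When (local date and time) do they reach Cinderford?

Convert departure to UTC: 12:26 PM + 3:00 = 3:26 PM UTC on May 24.
Add 1 hour 45 minutes leg 1 → 5:11 PM UTC.
Add 5 hours and 41 minutes layover in Yangon → 10:52 PM UTC.
Add 15 hours and 35 minutes leg 2 → 2:27 PM UTC (May 25).
Cinderford is UTC−5:00, so local arrival = 2:27 PM − 5:00 = 9:27 AM on May 25.

9:27 AM on May 25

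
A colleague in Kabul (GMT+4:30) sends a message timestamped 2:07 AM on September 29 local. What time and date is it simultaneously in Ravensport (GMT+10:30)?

In UTC: 2:07 AM − 4:30 = 9:37 PM on Sep 28.
Ravensport is UTC+10:30: 9:37 PM + 10:30 = 8:07 AM on Sep 29.

8:07 AM on September 29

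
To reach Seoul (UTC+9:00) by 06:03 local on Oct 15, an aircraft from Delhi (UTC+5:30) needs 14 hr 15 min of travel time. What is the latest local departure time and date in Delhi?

Target arrival in UTC: 06:03 − 9:00 = 21:03 on Oct 14.
Subtract 14 hours and 15 minutes → departure 06:48 UTC on Oct 14.
Delhi is UTC+5:30: 06:48 + 5:30 = 12:18 on Oct 14.

12:18 on October 14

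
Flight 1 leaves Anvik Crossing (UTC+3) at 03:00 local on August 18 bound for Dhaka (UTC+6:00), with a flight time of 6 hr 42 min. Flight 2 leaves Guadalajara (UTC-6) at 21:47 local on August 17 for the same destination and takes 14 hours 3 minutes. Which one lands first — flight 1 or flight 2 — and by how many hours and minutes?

Flight 1 in UTC: 03:00 − 3:00 = 00:00 on Aug 18.
+6 hours and 42 minutes → arrive 06:42 UTC on Aug 18.
Flight 2 in UTC: 21:47 + 6:00 = 03:47 on Aug 18.
+14 hours 3 minutes → arrive 17:50 UTC on Aug 18.
Flight 1 lands earlier by 11 hours 8 minutes.

the first, by 11 hours 8 minutes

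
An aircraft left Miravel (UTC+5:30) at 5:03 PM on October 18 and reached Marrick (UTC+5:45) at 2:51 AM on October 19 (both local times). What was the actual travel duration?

Departure in UTC: 5:03 PM − 5:30 = 11:33 AM on Oct 18.
Arrival in UTC: 2:51 AM − 5:45 = 9:06 PM on Oct 18.
Elapsed = 9:06 PM − 11:33 AM = 9 hours 33 minutes.

9 hours 33 minutes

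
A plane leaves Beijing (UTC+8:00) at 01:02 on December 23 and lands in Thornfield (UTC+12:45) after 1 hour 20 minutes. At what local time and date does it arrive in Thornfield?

07:07 on December 23

Convert departure to UTC: 01:02 − 8:00 = 17:02 UTC on Dec 22.
Add 1 hour and 20 minutes travel time → 18:22 UTC.
Thornfield is UTC+12:45, so local arrival = 18:22 + 12:45 = 07:07 on Dec 23.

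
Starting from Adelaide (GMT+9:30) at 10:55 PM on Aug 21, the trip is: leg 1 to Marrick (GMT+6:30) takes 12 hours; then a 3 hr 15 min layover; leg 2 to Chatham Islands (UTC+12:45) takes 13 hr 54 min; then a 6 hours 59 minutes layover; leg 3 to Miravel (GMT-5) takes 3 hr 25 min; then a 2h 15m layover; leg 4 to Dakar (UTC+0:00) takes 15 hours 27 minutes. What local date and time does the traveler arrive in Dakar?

Convert departure to UTC: 10:55 PM − 9:30 = 1:25 PM UTC on Aug 21.
Add 12 hours leg 1 → 1:25 AM UTC (Aug 22).
Add 3 hours 15 minutes layover in Marrick → 4:40 AM UTC.
Add 13 hours 54 minutes leg 2 → 6:34 PM UTC.
Add 6 hours and 59 minutes layover in Chatham Islands → 1:33 AM UTC (Aug 23).
Add 3 hours and 25 minutes leg 3 → 4:58 AM UTC.
Add 2 hours and 15 minutes layover in Miravel → 7:13 AM UTC.
Add 15 hours and 27 minutes leg 4 → 10:40 PM UTC.
Dakar is UTC+0, so local arrival is the same: 10:40 PM on Aug 23.

10:40 PM on Aug 23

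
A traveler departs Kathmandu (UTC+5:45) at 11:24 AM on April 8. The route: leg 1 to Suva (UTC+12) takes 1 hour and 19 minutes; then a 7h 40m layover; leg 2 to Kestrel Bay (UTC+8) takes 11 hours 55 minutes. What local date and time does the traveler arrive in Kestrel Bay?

10:33 AM on April 9

Convert departure to UTC: 11:24 AM − 5:45 = 5:39 AM UTC on Apr 8.
Add 1 hour 19 minutes leg 1 → 6:58 AM UTC.
Add 7 hours and 40 minutes layover in Suva → 2:38 PM UTC.
Add 11 hours 55 minutes leg 2 → 2:33 AM UTC (Apr 9).
Kestrel Bay is UTC+8:00, so local arrival = 2:33 AM + 8:00 = 10:33 AM on Apr 9.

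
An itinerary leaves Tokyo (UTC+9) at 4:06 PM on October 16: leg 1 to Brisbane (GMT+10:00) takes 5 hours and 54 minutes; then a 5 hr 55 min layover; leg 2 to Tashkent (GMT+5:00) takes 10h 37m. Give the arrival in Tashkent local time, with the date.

10:32 AM on October 17

Convert departure to UTC: 4:06 PM − 9:00 = 7:06 AM UTC on Oct 16.
Add 5 hours 54 minutes leg 1 → 1:00 PM UTC.
Add 5 hours 55 minutes layover in Brisbane → 6:55 PM UTC.
Add 10 hours 37 minutes leg 2 → 5:32 AM UTC (Oct 17).
Tashkent is UTC+5:00, so local arrival = 5:32 AM + 5:00 = 10:32 AM on Oct 17.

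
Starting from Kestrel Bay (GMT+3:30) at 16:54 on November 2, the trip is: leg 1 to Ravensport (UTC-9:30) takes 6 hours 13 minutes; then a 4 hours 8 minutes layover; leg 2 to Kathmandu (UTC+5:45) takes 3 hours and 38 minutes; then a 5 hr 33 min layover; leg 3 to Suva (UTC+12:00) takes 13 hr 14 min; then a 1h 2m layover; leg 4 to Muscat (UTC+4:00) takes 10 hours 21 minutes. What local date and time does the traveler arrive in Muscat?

Convert departure to UTC: 16:54 − 3:30 = 13:24 UTC on Nov 2.
Add 6 hours and 13 minutes leg 1 → 19:37 UTC.
Add 4 hours 8 minutes layover in Ravensport → 23:45 UTC.
Add 3 hours and 38 minutes leg 2 → 03:23 UTC (Nov 3).
Add 5 hours 33 minutes layover in Kathmandu → 08:56 UTC.
Add 13 hours and 14 minutes leg 3 → 22:10 UTC.
Add 1 hour and 2 minutes layover in Suva → 23:12 UTC.
Add 10 hours and 21 minutes leg 4 → 09:33 UTC (Nov 4).
Muscat is UTC+4:00, so local arrival = 09:33 + 4:00 = 13:33 on Nov 4.

13:33 on November 4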